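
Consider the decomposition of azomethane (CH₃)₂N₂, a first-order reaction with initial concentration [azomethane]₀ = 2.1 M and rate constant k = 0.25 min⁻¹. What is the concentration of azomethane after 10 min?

0.1724 M

Step 1: For a first-order reaction: [azomethane] = [azomethane]₀ × e^(-kt)
Step 2: [azomethane] = 2.1 × e^(-0.25 × 10)
Step 3: [azomethane] = 2.1 × e^(-2.5)
Step 4: [azomethane] = 2.1 × 0.082085 = 0.1724 M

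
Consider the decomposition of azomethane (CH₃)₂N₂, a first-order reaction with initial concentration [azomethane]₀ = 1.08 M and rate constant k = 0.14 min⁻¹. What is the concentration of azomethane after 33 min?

0.01064 M

Step 1: For a first-order reaction: [azomethane] = [azomethane]₀ × e^(-kt)
Step 2: [azomethane] = 1.08 × e^(-0.14 × 33)
Step 3: [azomethane] = 1.08 × e^(-4.62)
Step 4: [azomethane] = 1.08 × 0.0098528 = 0.01064 M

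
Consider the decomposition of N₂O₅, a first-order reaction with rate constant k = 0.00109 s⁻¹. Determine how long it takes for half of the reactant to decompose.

635.9 s

Step 1: For a first-order reaction, t₁/₂ = ln(2)/k
Step 2: t₁/₂ = ln(2)/0.00109
Step 3: t₁/₂ = 0.6931/0.00109 = 635.9 s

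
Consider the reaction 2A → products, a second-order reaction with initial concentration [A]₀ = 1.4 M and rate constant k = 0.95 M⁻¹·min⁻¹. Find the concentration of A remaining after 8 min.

0.1203 M

Step 1: For a second-order reaction: 1/[A] = 1/[A]₀ + kt
Step 2: 1/[A] = 1/1.4 + 0.95 × 8
Step 3: 1/[A] = 0.7143 + 7.6 = 8.314
Step 4: [A] = 1/8.314 = 0.1203 M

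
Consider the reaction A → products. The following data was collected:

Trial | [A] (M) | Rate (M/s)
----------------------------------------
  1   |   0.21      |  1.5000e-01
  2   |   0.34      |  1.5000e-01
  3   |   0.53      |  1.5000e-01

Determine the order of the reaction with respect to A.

zeroth order (0)

Step 1: Compare trials - when concentration changes, rate stays constant.
Step 2: rate₂/rate₁ = 1.5000e-01/1.5000e-01 = 1
Step 3: [A]₂/[A]₁ = 0.34/0.21 = 1.619
Step 4: Since rate ratio ≈ (conc ratio)^0, the reaction is zeroth order.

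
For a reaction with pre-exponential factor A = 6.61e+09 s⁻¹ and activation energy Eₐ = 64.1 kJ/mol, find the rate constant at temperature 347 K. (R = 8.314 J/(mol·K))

1.48e+00 s⁻¹

Step 1: Use the Arrhenius equation: k = A × exp(-Eₐ/RT)
Step 2: Convert Eₐ to J/mol: 64.1 kJ/mol = 64100 J/mol
Step 3: Calculate the exponent: -Eₐ/(RT) = -64100/(8.314 × 347) = -22.21869
Step 4: k = 6.61e+09 × exp(-22.21869)
Step 5: k = 6.61e+09 × 2.24154e-10 = 1.4817e+00 s⁻¹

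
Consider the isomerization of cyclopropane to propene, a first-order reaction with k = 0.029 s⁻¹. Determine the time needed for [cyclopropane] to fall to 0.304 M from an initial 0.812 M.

33.88 s

Step 1: For first-order: t = ln([cyclopropane]₀/[cyclopropane])/k
Step 2: t = ln(0.812/0.304)/0.029
Step 3: t = ln(2.671)/0.029
Step 4: t = 0.9825/0.029 = 33.88 s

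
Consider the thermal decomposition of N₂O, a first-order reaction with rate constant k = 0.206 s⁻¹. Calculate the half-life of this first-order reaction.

3.365 s

Step 1: For a first-order reaction, t₁/₂ = ln(2)/k
Step 2: t₁/₂ = ln(2)/0.206
Step 3: t₁/₂ = 0.6931/0.206 = 3.365 s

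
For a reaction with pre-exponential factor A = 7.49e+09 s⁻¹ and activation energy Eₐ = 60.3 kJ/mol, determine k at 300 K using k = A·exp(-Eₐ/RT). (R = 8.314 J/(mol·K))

2.37e-01 s⁻¹

Step 1: Use the Arrhenius equation: k = A × exp(-Eₐ/RT)
Step 2: Convert Eₐ to J/mol: 60.3 kJ/mol = 60300 J/mol
Step 3: Calculate the exponent: -Eₐ/(RT) = -60300/(8.314 × 300) = -24.17609
Step 4: k = 7.49e+09 × exp(-24.17609)
Step 5: k = 7.49e+09 × 3.16561e-11 = 2.3710e-01 s⁻¹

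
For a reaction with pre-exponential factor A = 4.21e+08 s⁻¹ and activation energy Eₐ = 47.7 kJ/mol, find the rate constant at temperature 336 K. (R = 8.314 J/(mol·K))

1.62e+01 s⁻¹

Step 1: Use the Arrhenius equation: k = A × exp(-Eₐ/RT)
Step 2: Convert Eₐ to J/mol: 47.7 kJ/mol = 47700 J/mol
Step 3: Calculate the exponent: -Eₐ/(RT) = -47700/(8.314 × 336) = -17.07533
Step 4: k = 4.21e+08 × exp(-17.07533)
Step 5: k = 4.21e+08 × 3.83953e-08 = 1.6164e+01 s⁻¹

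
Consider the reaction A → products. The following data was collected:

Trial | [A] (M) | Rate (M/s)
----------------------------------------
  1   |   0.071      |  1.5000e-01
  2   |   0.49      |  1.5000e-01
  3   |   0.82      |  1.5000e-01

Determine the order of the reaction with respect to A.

zeroth order (0)

Step 1: Compare trials - when concentration changes, rate stays constant.
Step 2: rate₂/rate₁ = 1.5000e-01/1.5000e-01 = 1
Step 3: [A]₂/[A]₁ = 0.49/0.071 = 6.901
Step 4: Since rate ratio ≈ (conc ratio)^0, the reaction is zeroth order.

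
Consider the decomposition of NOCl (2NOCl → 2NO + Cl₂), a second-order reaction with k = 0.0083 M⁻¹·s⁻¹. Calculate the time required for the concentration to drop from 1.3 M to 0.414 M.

198.3 s

Step 1: For second-order: t = (1/[NOCl] - 1/[NOCl]₀)/k
Step 2: t = (1/0.414 - 1/1.3)/0.0083
Step 3: t = (2.415 - 0.7692)/0.0083
Step 4: t = 1.646/0.0083 = 198.3 s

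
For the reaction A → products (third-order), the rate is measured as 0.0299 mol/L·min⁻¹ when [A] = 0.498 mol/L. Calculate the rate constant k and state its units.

0.2421 (mol/L)⁻²·min⁻¹

Step 1: rate = k[A]^3, so k = rate / [A]^3.
Step 2: k = 0.0299 / (0.498)^3 = 0.0299 / 0.1235.
Step 3: k = 0.2421 (mol/L)⁻²·min⁻¹.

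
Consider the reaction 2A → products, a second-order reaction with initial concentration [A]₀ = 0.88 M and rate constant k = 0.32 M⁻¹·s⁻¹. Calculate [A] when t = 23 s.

0.1177 M

Step 1: For a second-order reaction: 1/[A] = 1/[A]₀ + kt
Step 2: 1/[A] = 1/0.88 + 0.32 × 23
Step 3: 1/[A] = 1.136 + 7.36 = 8.496
Step 4: [A] = 1/8.496 = 0.1177 M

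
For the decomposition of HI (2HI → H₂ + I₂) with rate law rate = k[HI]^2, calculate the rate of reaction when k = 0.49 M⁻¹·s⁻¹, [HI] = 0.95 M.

0.4422 M/s

Step 1: Identify the rate law: rate = k[HI]^2
Step 2: Substitute values: rate = 0.49 × (0.95)^2
Step 3: Calculate: rate = 0.49 × 0.9025 = 0.442225 M/s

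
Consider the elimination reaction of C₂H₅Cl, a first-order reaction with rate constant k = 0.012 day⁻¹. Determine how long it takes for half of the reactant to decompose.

57.76 day

Step 1: For a first-order reaction, t₁/₂ = ln(2)/k
Step 2: t₁/₂ = ln(2)/0.012
Step 3: t₁/₂ = 0.6931/0.012 = 57.76 day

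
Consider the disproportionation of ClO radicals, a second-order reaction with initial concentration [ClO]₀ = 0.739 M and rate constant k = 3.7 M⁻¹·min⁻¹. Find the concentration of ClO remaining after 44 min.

0.006092 M

Step 1: For a second-order reaction: 1/[ClO] = 1/[ClO]₀ + kt
Step 2: 1/[ClO] = 1/0.739 + 3.7 × 44
Step 3: 1/[ClO] = 1.353 + 162.8 = 164.2
Step 4: [ClO] = 1/164.2 = 0.006092 M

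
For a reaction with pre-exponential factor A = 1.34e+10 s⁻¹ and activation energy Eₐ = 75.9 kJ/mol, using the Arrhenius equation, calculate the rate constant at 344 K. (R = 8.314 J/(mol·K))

4.00e-02 s⁻¹

Step 1: Use the Arrhenius equation: k = A × exp(-Eₐ/RT)
Step 2: Convert Eₐ to J/mol: 75.9 kJ/mol = 75900 J/mol
Step 3: Calculate the exponent: -Eₐ/(RT) = -75900/(8.314 × 344) = -26.53831
Step 4: k = 1.34e+10 × exp(-26.53831)
Step 5: k = 1.34e+10 × 2.98235e-12 = 3.9963e-02 s⁻¹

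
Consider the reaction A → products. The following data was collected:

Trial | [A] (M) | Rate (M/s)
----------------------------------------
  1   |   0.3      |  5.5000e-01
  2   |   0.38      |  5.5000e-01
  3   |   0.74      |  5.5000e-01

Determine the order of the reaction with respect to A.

zeroth order (0)

Step 1: Compare trials - when concentration changes, rate stays constant.
Step 2: rate₂/rate₁ = 5.5000e-01/5.5000e-01 = 1
Step 3: [A]₂/[A]₁ = 0.38/0.3 = 1.267
Step 4: Since rate ratio ≈ (conc ratio)^0, the reaction is zeroth order.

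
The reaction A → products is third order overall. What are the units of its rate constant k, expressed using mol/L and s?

(mol/L)⁻²·s⁻¹

Step 1: For overall order n, rate = k × (concentration)^n.
Step 2: Rate has units mol/L·s⁻¹; concentration term has units (mol/L)^3.
Step 3: k = rate / (concentration)^n, so units of k = (mol/L)^(1-3)·s⁻¹ = (mol/L)⁻²·s⁻¹.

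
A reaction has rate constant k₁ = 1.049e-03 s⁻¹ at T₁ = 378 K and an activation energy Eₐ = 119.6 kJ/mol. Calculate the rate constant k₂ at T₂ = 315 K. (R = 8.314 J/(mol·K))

5.191e-07 s⁻¹

Step 1: Use the two-temperature Arrhenius form: ln(k₂/k₁) = -Eₐ/R × (1/T₂ - 1/T₁)
Step 2: Convert Eₐ to J/mol: 119.6 kJ/mol = 119600 J/mol
Step 3: 1/T₂ - 1/T₁ = 1/315 - 1/378 = 5.291005e-04 K⁻¹
Step 4: ln(k₂/k₁) = -119600/8.314 × 5.291005e-04 = -7.61131
Step 5: k₂ = k₁ × exp(-7.61131) = 1.049e-03 × 4.94823e-04 = 5.191e-07 s⁻¹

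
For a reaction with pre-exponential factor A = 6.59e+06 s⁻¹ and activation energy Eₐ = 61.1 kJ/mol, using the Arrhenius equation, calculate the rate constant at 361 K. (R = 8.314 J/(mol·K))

9.50e-03 s⁻¹

Step 1: Use the Arrhenius equation: k = A × exp(-Eₐ/RT)
Step 2: Convert Eₐ to J/mol: 61.1 kJ/mol = 61100 J/mol
Step 3: Calculate the exponent: -Eₐ/(RT) = -61100/(8.314 × 361) = -20.35748
Step 4: k = 6.59e+06 × exp(-20.35748)
Step 5: k = 6.59e+06 × 1.44165e-09 = 9.5005e-03 s⁻¹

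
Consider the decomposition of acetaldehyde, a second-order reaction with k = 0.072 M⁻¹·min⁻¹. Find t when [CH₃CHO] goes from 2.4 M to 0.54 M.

19.93 min

Step 1: For second-order: t = (1/[CH₃CHO] - 1/[CH₃CHO]₀)/k
Step 2: t = (1/0.54 - 1/2.4)/0.072
Step 3: t = (1.852 - 0.4167)/0.072
Step 4: t = 1.435/0.072 = 19.93 min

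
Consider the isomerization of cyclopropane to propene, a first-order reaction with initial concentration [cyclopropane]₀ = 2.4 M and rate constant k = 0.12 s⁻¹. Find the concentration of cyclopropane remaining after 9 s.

0.815 M

Step 1: For a first-order reaction: [cyclopropane] = [cyclopropane]₀ × e^(-kt)
Step 2: [cyclopropane] = 2.4 × e^(-0.12 × 9)
Step 3: [cyclopropane] = 2.4 × e^(-1.08)
Step 4: [cyclopropane] = 2.4 × 0.339596 = 0.815 M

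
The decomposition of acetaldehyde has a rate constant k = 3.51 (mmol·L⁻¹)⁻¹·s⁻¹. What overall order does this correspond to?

second order (2)

Step 1: The units of k for an nth-order reaction are (concentration)^(1-n)·(time)⁻¹.
Step 2: Here k has units (mmol·L⁻¹)⁻¹·s⁻¹, so the concentration exponent is -1.
Step 3: 1 - n = -1 ⇒ n = 2. The reaction is second order.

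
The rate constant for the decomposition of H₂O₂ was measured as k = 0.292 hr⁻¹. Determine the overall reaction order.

first order (1)

Step 1: The units of k for an nth-order reaction are (concentration)^(1-n)·(time)⁻¹.
Step 2: Here k has units hr⁻¹, so the concentration exponent is 0.
Step 3: 1 - n = 0 ⇒ n = 1. The reaction is first order.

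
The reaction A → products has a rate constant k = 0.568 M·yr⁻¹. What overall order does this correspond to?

zeroth order (0)

Step 1: The units of k for an nth-order reaction are (concentration)^(1-n)·(time)⁻¹.
Step 2: Here k has units M·yr⁻¹, so the concentration exponent is 1.
Step 3: 1 - n = 1 ⇒ n = 0. The reaction is zeroth order.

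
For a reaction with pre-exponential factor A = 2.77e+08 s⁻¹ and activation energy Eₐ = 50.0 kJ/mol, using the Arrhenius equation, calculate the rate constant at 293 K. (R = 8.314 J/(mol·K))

3.38e-01 s⁻¹

Step 1: Use the Arrhenius equation: k = A × exp(-Eₐ/RT)
Step 2: Convert Eₐ to J/mol: 50.0 kJ/mol = 50000 J/mol
Step 3: Calculate the exponent: -Eₐ/(RT) = -50000/(8.314 × 293) = -20.52543
Step 4: k = 2.77e+08 × exp(-20.52543)
Step 5: k = 2.77e+08 × 1.21876e-09 = 3.3760e-01 s⁻¹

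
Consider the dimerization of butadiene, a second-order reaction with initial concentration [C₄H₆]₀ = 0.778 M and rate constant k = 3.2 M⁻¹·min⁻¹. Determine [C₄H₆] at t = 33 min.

0.009356 M

Step 1: For a second-order reaction: 1/[C₄H₆] = 1/[C₄H₆]₀ + kt
Step 2: 1/[C₄H₆] = 1/0.778 + 3.2 × 33
Step 3: 1/[C₄H₆] = 1.285 + 105.6 = 106.9
Step 4: [C₄H₆] = 1/106.9 = 0.009356 M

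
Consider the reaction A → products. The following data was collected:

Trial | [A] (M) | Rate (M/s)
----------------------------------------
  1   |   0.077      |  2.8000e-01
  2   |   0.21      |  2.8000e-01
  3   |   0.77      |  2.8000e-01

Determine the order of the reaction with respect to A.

zeroth order (0)

Step 1: Compare trials - when concentration changes, rate stays constant.
Step 2: rate₂/rate₁ = 2.8000e-01/2.8000e-01 = 1
Step 3: [A]₂/[A]₁ = 0.21/0.077 = 2.727
Step 4: Since rate ratio ≈ (conc ratio)^0, the reaction is zeroth order.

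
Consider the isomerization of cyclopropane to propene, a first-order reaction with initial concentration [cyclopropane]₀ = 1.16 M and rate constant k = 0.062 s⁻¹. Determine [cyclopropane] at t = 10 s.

0.624 M

Step 1: For a first-order reaction: [cyclopropane] = [cyclopropane]₀ × e^(-kt)
Step 2: [cyclopropane] = 1.16 × e^(-0.062 × 10)
Step 3: [cyclopropane] = 1.16 × e^(-0.62)
Step 4: [cyclopropane] = 1.16 × 0.537944 = 0.624 M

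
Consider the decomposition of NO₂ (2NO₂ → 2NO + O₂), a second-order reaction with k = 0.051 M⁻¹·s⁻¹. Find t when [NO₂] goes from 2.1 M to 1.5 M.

3.735 s

Step 1: For second-order: t = (1/[NO₂] - 1/[NO₂]₀)/k
Step 2: t = (1/1.5 - 1/2.1)/0.051
Step 3: t = (0.6667 - 0.4762)/0.051
Step 4: t = 0.1905/0.051 = 3.735 s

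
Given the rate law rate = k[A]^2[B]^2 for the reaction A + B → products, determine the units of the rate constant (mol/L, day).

(mol/L)⁻³·day⁻¹

Step 1: Overall order = 2 + 2 = 4.
Step 2: rate has units mol/L·day⁻¹; [A]^2[B]^2 has units (mol/L)^4.
Step 3: k = rate/([A]^2[B]^2), so units of k = (mol/L)^(1-4)·day⁻¹ = (mol/L)⁻³·day⁻¹.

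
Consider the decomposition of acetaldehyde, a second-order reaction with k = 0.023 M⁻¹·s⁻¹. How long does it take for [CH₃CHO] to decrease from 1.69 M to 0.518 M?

58.21 s

Step 1: For second-order: t = (1/[CH₃CHO] - 1/[CH₃CHO]₀)/k
Step 2: t = (1/0.518 - 1/1.69)/0.023
Step 3: t = (1.931 - 0.5917)/0.023
Step 4: t = 1.339/0.023 = 58.21 s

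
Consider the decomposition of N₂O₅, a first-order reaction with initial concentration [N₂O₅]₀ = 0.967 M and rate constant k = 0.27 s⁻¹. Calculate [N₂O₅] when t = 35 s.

7.609e-05 M

Step 1: For a first-order reaction: [N₂O₅] = [N₂O₅]₀ × e^(-kt)
Step 2: [N₂O₅] = 0.967 × e^(-0.27 × 35)
Step 3: [N₂O₅] = 0.967 × e^(-9.45)
Step 4: [N₂O₅] = 0.967 × 7.86896e-05 = 7.609e-05 M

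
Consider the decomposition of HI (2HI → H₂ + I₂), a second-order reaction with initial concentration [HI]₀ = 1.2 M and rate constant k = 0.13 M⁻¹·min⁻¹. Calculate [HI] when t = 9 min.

0.4992 M

Step 1: For a second-order reaction: 1/[HI] = 1/[HI]₀ + kt
Step 2: 1/[HI] = 1/1.2 + 0.13 × 9
Step 3: 1/[HI] = 0.8333 + 1.17 = 2.003
Step 4: [HI] = 1/2.003 = 0.4992 M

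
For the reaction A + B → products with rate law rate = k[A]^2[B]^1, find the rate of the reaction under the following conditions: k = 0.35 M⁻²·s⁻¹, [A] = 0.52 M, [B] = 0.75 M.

0.07098 M/s

Step 1: The rate law is rate = k[A]^2[B]^1
Step 2: Substitute: rate = 0.35 × (0.52)^2 × (0.75)^1
Step 3: rate = 0.35 × 0.2704 × 0.75 = 0.07098 M/s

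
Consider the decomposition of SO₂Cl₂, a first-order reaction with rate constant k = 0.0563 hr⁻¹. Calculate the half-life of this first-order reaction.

12.31 hr

Step 1: For a first-order reaction, t₁/₂ = ln(2)/k
Step 2: t₁/₂ = ln(2)/0.0563
Step 3: t₁/₂ = 0.6931/0.0563 = 12.31 hr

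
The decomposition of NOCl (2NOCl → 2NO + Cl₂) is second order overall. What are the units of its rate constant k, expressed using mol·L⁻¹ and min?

(mol·L⁻¹)⁻¹·min⁻¹

Step 1: For overall order n, rate = k × (concentration)^n.
Step 2: Rate has units mol·L⁻¹·min⁻¹; concentration term has units (mol·L⁻¹)^2.
Step 3: k = rate / (concentration)^n, so units of k = (mol·L⁻¹)^(1-2)·min⁻¹ = (mol·L⁻¹)⁻¹·min⁻¹.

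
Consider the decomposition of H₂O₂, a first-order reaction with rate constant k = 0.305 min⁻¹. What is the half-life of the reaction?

2.273 min

Step 1: For a first-order reaction, t₁/₂ = ln(2)/k
Step 2: t₁/₂ = ln(2)/0.305
Step 3: t₁/₂ = 0.6931/0.305 = 2.273 min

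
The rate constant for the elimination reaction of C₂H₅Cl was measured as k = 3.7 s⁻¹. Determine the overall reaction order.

first order (1)

Step 1: The units of k for an nth-order reaction are (concentration)^(1-n)·(time)⁻¹.
Step 2: Here k has units s⁻¹, so the concentration exponent is 0.
Step 3: 1 - n = 0 ⇒ n = 1. The reaction is first order.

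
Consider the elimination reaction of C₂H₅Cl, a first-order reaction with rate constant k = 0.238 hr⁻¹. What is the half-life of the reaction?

2.912 hr

Step 1: For a first-order reaction, t₁/₂ = ln(2)/k
Step 2: t₁/₂ = ln(2)/0.238
Step 3: t₁/₂ = 0.6931/0.238 = 2.912 hr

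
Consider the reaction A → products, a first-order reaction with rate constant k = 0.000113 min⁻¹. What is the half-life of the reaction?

6134 min

Step 1: For a first-order reaction, t₁/₂ = ln(2)/k
Step 2: t₁/₂ = ln(2)/0.000113
Step 3: t₁/₂ = 0.6931/0.000113 = 6134 min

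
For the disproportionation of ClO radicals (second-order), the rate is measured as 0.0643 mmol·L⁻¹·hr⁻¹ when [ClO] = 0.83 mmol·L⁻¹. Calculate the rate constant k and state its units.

0.09334 (mmol·L⁻¹)⁻¹·hr⁻¹

Step 1: rate = k[ClO]^2, so k = rate / [ClO]^2.
Step 2: k = 0.0643 / (0.83)^2 = 0.0643 / 0.6889.
Step 3: k = 0.09334 (mmol·L⁻¹)⁻¹·hr⁻¹.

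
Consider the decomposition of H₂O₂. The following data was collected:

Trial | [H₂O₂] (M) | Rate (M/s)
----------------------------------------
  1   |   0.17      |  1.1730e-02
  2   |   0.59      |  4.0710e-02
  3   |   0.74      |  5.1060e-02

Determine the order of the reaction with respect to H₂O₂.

first order (1)

Step 1: Compare trials to find order n where rate₂/rate₁ = ([H₂O₂]₂/[H₂O₂]₁)^n
Step 2: rate₂/rate₁ = 4.0710e-02/1.1730e-02 = 3.471
Step 3: [H₂O₂]₂/[H₂O₂]₁ = 0.59/0.17 = 3.471
Step 4: n = ln(3.471)/ln(3.471) = 1.00 ≈ 1
Step 5: The reaction is first order in H₂O₂.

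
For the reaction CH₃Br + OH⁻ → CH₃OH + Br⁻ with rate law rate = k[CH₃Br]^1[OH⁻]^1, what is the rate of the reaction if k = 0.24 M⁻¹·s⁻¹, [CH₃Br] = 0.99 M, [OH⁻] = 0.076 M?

0.01806 M/s

Step 1: The rate law is rate = k[CH₃Br]^1[OH⁻]^1
Step 2: Substitute: rate = 0.24 × (0.99)^1 × (0.076)^1
Step 3: rate = 0.24 × 0.99 × 0.076 = 0.0180576 M/s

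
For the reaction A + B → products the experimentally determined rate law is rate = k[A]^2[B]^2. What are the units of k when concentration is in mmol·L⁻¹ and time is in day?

(mmol·L⁻¹)⁻³·day⁻¹

Step 1: Overall order = 2 + 2 = 4.
Step 2: rate has units mmol·L⁻¹·day⁻¹; [A]^2[B]^2 has units (mmol·L⁻¹)^4.
Step 3: k = rate/([A]^2[B]^2), so units of k = (mmol·L⁻¹)^(1-4)·day⁻¹ = (mmol·L⁻¹)⁻³·day⁻¹.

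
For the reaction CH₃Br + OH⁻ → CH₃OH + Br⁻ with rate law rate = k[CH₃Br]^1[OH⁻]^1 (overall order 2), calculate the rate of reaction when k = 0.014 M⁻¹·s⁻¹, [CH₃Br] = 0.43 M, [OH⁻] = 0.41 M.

0.002468 M/s

Step 1: The rate law is rate = k[CH₃Br]^1[OH⁻]^1, overall order = 1+1 = 2
Step 2: Substitute values: rate = 0.014 × (0.43)^1 × (0.41)^1
Step 3: rate = 0.014 × 0.43 × 0.41 = 0.0024682 M/s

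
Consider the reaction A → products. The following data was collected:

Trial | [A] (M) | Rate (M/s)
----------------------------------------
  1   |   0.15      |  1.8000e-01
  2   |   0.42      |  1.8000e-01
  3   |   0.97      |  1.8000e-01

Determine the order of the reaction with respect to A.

zeroth order (0)

Step 1: Compare trials - when concentration changes, rate stays constant.
Step 2: rate₂/rate₁ = 1.8000e-01/1.8000e-01 = 1
Step 3: [A]₂/[A]₁ = 0.42/0.15 = 2.8
Step 4: Since rate ratio ≈ (conc ratio)^0, the reaction is zeroth order.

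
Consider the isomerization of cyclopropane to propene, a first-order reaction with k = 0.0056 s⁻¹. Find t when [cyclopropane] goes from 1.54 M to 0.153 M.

412.3 s

Step 1: For first-order: t = ln([cyclopropane]₀/[cyclopropane])/k
Step 2: t = ln(1.54/0.153)/0.0056
Step 3: t = ln(10.07)/0.0056
Step 4: t = 2.309/0.0056 = 412.3 s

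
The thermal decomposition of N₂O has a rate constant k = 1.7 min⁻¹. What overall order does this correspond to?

first order (1)

Step 1: The units of k for an nth-order reaction are (concentration)^(1-n)·(time)⁻¹.
Step 2: Here k has units min⁻¹, so the concentration exponent is 0.
Step 3: 1 - n = 0 ⇒ n = 1. The reaction is first order.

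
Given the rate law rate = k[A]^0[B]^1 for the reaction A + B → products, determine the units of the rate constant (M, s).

s⁻¹

Step 1: Overall order = 0 + 1 = 1.
Step 2: rate has units M·s⁻¹; [A]^0[B]^1 has units M^1.
Step 3: k = rate/([A]^0[B]^1), so units of k = M^(1-1)·s⁻¹ = s⁻¹.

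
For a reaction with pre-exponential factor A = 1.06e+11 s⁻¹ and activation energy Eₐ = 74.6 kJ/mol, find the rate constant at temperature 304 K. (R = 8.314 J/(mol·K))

1.61e-02 s⁻¹

Step 1: Use the Arrhenius equation: k = A × exp(-Eₐ/RT)
Step 2: Convert Eₐ to J/mol: 74.6 kJ/mol = 74600 J/mol
Step 3: Calculate the exponent: -Eₐ/(RT) = -74600/(8.314 × 304) = -29.51585
Step 4: k = 1.06e+11 × exp(-29.51585)
Step 5: k = 1.06e+11 × 1.51855e-13 = 1.6097e-02 s⁻¹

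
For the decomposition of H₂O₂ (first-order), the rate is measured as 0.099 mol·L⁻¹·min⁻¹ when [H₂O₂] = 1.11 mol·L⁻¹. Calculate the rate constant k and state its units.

0.08919 min⁻¹

Step 1: rate = k[H₂O₂]^1, so k = rate / [H₂O₂]^1.
Step 2: k = 0.099 / (1.11)^1 = 0.099 / 1.11.
Step 3: k = 0.08919 min⁻¹.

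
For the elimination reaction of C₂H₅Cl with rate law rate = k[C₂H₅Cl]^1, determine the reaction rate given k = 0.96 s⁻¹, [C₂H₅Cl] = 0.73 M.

0.7008 M/s

Step 1: Identify the rate law: rate = k[C₂H₅Cl]^1
Step 2: Substitute values: rate = 0.96 × (0.73)^1
Step 3: Calculate: rate = 0.96 × 0.73 = 0.7008 M/s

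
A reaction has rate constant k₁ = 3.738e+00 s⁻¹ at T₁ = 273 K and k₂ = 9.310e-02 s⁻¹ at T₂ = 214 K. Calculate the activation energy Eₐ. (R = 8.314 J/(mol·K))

30.4 kJ/mol

Step 1: Use the two-temperature Arrhenius form: ln(k₂/k₁) = -Eₐ/R × (1/T₂ - 1/T₁)
Step 2: ln(k₂/k₁) = ln(9.310e-02/3.738e+00) = ln(0.0249064) = -3.69263
Step 3: 1/T₂ - 1/T₁ = 1/214 - 1/273 = 1.009894e-03 K⁻¹
Step 4: Eₐ = -R × ln(k₂/k₁) / (1/T₂ - 1/T₁) = -8.314 × -3.69263 / 1.009894e-03
Step 5: Eₐ = 3.0400e+04 J/mol = 30.4 kJ/mol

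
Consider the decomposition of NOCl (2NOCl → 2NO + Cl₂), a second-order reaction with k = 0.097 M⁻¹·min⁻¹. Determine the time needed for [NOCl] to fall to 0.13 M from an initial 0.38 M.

52.17 min

Step 1: For second-order: t = (1/[NOCl] - 1/[NOCl]₀)/k
Step 2: t = (1/0.13 - 1/0.38)/0.097
Step 3: t = (7.692 - 2.632)/0.097
Step 4: t = 5.061/0.097 = 52.17 min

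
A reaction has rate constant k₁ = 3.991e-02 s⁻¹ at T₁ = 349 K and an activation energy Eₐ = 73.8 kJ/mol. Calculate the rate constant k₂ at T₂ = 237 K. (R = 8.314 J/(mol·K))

2.405e-07 s⁻¹

Step 1: Use the two-temperature Arrhenius form: ln(k₂/k₁) = -Eₐ/R × (1/T₂ - 1/T₁)
Step 2: Convert Eₐ to J/mol: 73.8 kJ/mol = 73800 J/mol
Step 3: 1/T₂ - 1/T₁ = 1/237 - 1/349 = 1.354080e-03 K⁻¹
Step 4: ln(k₂/k₁) = -73800/8.314 × 1.354080e-03 = -12.01962
Step 5: k₂ = k₁ × exp(-12.01962) = 3.991e-02 × 6.02484e-06 = 2.405e-07 s⁻¹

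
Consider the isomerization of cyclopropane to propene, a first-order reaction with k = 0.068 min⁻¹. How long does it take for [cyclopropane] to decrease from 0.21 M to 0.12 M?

8.23 min

Step 1: For first-order: t = ln([cyclopropane]₀/[cyclopropane])/k
Step 2: t = ln(0.21/0.12)/0.068
Step 3: t = ln(1.75)/0.068
Step 4: t = 0.5596/0.068 = 8.23 min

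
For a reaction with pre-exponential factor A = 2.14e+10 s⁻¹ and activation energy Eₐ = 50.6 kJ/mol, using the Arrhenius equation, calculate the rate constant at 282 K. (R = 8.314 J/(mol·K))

9.07e+00 s⁻¹

Step 1: Use the Arrhenius equation: k = A × exp(-Eₐ/RT)
Step 2: Convert Eₐ to J/mol: 50.6 kJ/mol = 50600 J/mol
Step 3: Calculate the exponent: -Eₐ/(RT) = -50600/(8.314 × 282) = -21.58199
Step 4: k = 2.14e+10 × exp(-21.58199)
Step 5: k = 2.14e+10 × 4.23702e-10 = 9.0672e+00 s⁻¹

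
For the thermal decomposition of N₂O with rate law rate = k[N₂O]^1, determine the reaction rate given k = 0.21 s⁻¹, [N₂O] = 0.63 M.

0.1323 M/s

Step 1: Identify the rate law: rate = k[N₂O]^1
Step 2: Substitute values: rate = 0.21 × (0.63)^1
Step 3: Calculate: rate = 0.21 × 0.63 = 0.1323 M/s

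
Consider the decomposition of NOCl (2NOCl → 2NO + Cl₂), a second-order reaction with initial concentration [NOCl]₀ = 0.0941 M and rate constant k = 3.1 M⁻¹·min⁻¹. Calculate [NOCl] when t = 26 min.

0.01096 M

Step 1: For a second-order reaction: 1/[NOCl] = 1/[NOCl]₀ + kt
Step 2: 1/[NOCl] = 1/0.0941 + 3.1 × 26
Step 3: 1/[NOCl] = 10.63 + 80.6 = 91.23
Step 4: [NOCl] = 1/91.23 = 0.01096 M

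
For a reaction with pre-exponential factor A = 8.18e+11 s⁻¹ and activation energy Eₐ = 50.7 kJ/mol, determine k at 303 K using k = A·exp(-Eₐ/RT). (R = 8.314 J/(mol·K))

1.49e+03 s⁻¹

Step 1: Use the Arrhenius equation: k = A × exp(-Eₐ/RT)
Step 2: Convert Eₐ to J/mol: 50.7 kJ/mol = 50700 J/mol
Step 3: Calculate the exponent: -Eₐ/(RT) = -50700/(8.314 × 303) = -20.12590
Step 4: k = 8.18e+11 × exp(-20.12590)
Step 5: k = 8.18e+11 × 1.81733e-09 = 1.4866e+03 s⁻¹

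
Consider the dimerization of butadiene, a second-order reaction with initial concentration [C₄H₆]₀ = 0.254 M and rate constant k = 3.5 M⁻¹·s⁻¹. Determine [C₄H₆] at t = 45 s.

0.006194 M

Step 1: For a second-order reaction: 1/[C₄H₆] = 1/[C₄H₆]₀ + kt
Step 2: 1/[C₄H₆] = 1/0.254 + 3.5 × 45
Step 3: 1/[C₄H₆] = 3.937 + 157.5 = 161.4
Step 4: [C₄H₆] = 1/161.4 = 0.006194 M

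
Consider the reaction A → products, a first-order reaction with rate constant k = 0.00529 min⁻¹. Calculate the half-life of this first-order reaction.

131 min

Step 1: For a first-order reaction, t₁/₂ = ln(2)/k
Step 2: t₁/₂ = ln(2)/0.00529
Step 3: t₁/₂ = 0.6931/0.00529 = 131 min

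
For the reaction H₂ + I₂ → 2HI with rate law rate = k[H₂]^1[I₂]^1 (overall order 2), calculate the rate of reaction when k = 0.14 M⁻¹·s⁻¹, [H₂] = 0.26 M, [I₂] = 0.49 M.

0.01784 M/s

Step 1: The rate law is rate = k[H₂]^1[I₂]^1, overall order = 1+1 = 2
Step 2: Substitute values: rate = 0.14 × (0.26)^1 × (0.49)^1
Step 3: rate = 0.14 × 0.26 × 0.49 = 0.017836 M/s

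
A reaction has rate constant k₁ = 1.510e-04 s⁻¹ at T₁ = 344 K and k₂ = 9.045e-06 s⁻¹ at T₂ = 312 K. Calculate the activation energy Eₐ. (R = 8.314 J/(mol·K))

78.5 kJ/mol

Step 1: Use the two-temperature Arrhenius form: ln(k₂/k₁) = -Eₐ/R × (1/T₂ - 1/T₁)
Step 2: ln(k₂/k₁) = ln(9.045e-06/1.510e-04) = ln(0.0599007) = -2.81507
Step 3: 1/T₂ - 1/T₁ = 1/312 - 1/344 = 2.981515e-04 K⁻¹
Step 4: Eₐ = -R × ln(k₂/k₁) / (1/T₂ - 1/T₁) = -8.314 × -2.81507 / 2.981515e-04
Step 5: Eₐ = 7.8499e+04 J/mol = 78.5 kJ/mol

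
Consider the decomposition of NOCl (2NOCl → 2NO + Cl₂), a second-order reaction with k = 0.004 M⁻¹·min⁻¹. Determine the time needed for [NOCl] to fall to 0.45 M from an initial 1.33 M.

367.6 min

Step 1: For second-order: t = (1/[NOCl] - 1/[NOCl]₀)/k
Step 2: t = (1/0.45 - 1/1.33)/0.004
Step 3: t = (2.222 - 0.7519)/0.004
Step 4: t = 1.47/0.004 = 367.6 min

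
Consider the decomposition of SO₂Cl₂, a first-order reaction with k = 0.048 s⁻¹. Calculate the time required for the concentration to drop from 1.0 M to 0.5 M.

14.44 s

Step 1: For first-order: t = ln([SO₂Cl₂]₀/[SO₂Cl₂])/k
Step 2: t = ln(1.0/0.5)/0.048
Step 3: t = ln(2)/0.048
Step 4: t = 0.6931/0.048 = 14.44 s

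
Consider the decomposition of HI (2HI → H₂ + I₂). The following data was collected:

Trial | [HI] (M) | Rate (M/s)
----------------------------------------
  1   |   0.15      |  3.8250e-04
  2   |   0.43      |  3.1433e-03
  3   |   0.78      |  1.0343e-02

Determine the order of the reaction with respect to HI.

second order (2)

Step 1: Compare trials to find order n where rate₂/rate₁ = ([HI]₂/[HI]₁)^n
Step 2: rate₂/rate₁ = 3.1433e-03/3.8250e-04 = 8.218
Step 3: [HI]₂/[HI]₁ = 0.43/0.15 = 2.867
Step 4: n = ln(8.218)/ln(2.867) = 2.00 ≈ 2
Step 5: The reaction is second order in HI.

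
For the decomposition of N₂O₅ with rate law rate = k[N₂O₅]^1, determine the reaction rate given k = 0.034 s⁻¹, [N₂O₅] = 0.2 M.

0.0068 M/s

Step 1: Identify the rate law: rate = k[N₂O₅]^1
Step 2: Substitute values: rate = 0.034 × (0.2)^1
Step 3: Calculate: rate = 0.034 × 0.2 = 0.0068 M/s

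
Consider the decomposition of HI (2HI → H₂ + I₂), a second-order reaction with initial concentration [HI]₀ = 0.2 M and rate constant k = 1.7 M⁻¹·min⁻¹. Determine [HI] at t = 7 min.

0.05917 M

Step 1: For a second-order reaction: 1/[HI] = 1/[HI]₀ + kt
Step 2: 1/[HI] = 1/0.2 + 1.7 × 7
Step 3: 1/[HI] = 5 + 11.9 = 16.9
Step 4: [HI] = 1/16.9 = 0.05917 M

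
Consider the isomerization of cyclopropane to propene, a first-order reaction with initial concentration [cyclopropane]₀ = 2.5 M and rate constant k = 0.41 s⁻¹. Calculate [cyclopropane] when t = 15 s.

0.005334 M

Step 1: For a first-order reaction: [cyclopropane] = [cyclopropane]₀ × e^(-kt)
Step 2: [cyclopropane] = 2.5 × e^(-0.41 × 15)
Step 3: [cyclopropane] = 2.5 × e^(-6.15)
Step 4: [cyclopropane] = 2.5 × 0.00213348 = 0.005334 M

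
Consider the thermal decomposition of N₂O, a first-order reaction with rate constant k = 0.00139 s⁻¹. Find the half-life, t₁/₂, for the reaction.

498.7 s

Step 1: For a first-order reaction, t₁/₂ = ln(2)/k
Step 2: t₁/₂ = ln(2)/0.00139
Step 3: t₁/₂ = 0.6931/0.00139 = 498.7 s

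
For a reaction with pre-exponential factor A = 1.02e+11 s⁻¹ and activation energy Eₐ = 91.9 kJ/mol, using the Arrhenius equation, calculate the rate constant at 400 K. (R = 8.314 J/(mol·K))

1.02e-01 s⁻¹

Step 1: Use the Arrhenius equation: k = A × exp(-Eₐ/RT)
Step 2: Convert Eₐ to J/mol: 91.9 kJ/mol = 91900 J/mol
Step 3: Calculate the exponent: -Eₐ/(RT) = -91900/(8.314 × 400) = -27.63411
Step 4: k = 1.02e+11 × exp(-27.63411)
Step 5: k = 1.02e+11 × 9.96916e-13 = 1.0169e-01 s⁻¹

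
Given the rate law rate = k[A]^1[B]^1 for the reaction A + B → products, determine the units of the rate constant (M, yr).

M⁻¹·yr⁻¹

Step 1: Overall order = 1 + 1 = 2.
Step 2: rate has units M·yr⁻¹; [A]^1[B]^1 has units M^2.
Step 3: k = rate/([A]^1[B]^1), so units of k = M^(1-2)·yr⁻¹ = M⁻¹·yr⁻¹.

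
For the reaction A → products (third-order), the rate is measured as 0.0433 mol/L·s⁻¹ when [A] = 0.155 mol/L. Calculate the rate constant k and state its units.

11.63 (mol/L)⁻²·s⁻¹

Step 1: rate = k[A]^3, so k = rate / [A]^3.
Step 2: k = 0.0433 / (0.155)^3 = 0.0433 / 0.003724.
Step 3: k = 11.63 (mol/L)⁻²·s⁻¹.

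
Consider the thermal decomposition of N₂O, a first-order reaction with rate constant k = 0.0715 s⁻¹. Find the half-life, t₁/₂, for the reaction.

9.694 s

Step 1: For a first-order reaction, t₁/₂ = ln(2)/k
Step 2: t₁/₂ = ln(2)/0.0715
Step 3: t₁/₂ = 0.6931/0.0715 = 9.694 s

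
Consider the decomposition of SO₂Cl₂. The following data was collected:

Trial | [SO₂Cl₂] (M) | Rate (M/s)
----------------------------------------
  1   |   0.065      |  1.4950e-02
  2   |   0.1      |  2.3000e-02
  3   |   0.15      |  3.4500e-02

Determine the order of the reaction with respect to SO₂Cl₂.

first order (1)

Step 1: Compare trials to find order n where rate₂/rate₁ = ([SO₂Cl₂]₂/[SO₂Cl₂]₁)^n
Step 2: rate₂/rate₁ = 2.3000e-02/1.4950e-02 = 1.538
Step 3: [SO₂Cl₂]₂/[SO₂Cl₂]₁ = 0.1/0.065 = 1.538
Step 4: n = ln(1.538)/ln(1.538) = 1.00 ≈ 1
Step 5: The reaction is first order in SO₂Cl₂.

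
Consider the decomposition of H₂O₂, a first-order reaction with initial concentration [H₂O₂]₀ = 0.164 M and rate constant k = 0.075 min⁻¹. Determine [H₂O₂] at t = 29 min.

0.01863 M

Step 1: For a first-order reaction: [H₂O₂] = [H₂O₂]₀ × e^(-kt)
Step 2: [H₂O₂] = 0.164 × e^(-0.075 × 29)
Step 3: [H₂O₂] = 0.164 × e^(-2.175)
Step 4: [H₂O₂] = 0.164 × 0.113608 = 0.01863 M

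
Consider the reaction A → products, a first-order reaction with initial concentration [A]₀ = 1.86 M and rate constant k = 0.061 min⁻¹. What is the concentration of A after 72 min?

0.02302 M

Step 1: For a first-order reaction: [A] = [A]₀ × e^(-kt)
Step 2: [A] = 1.86 × e^(-0.061 × 72)
Step 3: [A] = 1.86 × e^(-4.392)
Step 4: [A] = 1.86 × 0.012376 = 0.02302 M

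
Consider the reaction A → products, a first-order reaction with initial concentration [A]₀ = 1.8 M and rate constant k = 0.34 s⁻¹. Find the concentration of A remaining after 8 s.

0.1186 M

Step 1: For a first-order reaction: [A] = [A]₀ × e^(-kt)
Step 2: [A] = 1.8 × e^(-0.34 × 8)
Step 3: [A] = 1.8 × e^(-2.72)
Step 4: [A] = 1.8 × 0.0658748 = 0.1186 M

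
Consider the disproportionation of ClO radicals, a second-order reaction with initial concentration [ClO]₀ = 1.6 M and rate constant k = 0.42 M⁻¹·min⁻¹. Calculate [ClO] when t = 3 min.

0.5305 M

Step 1: For a second-order reaction: 1/[ClO] = 1/[ClO]₀ + kt
Step 2: 1/[ClO] = 1/1.6 + 0.42 × 3
Step 3: 1/[ClO] = 0.625 + 1.26 = 1.885
Step 4: [ClO] = 1/1.885 = 0.5305 M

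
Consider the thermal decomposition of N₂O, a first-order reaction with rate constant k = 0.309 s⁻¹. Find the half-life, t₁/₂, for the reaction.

2.243 s

Step 1: For a first-order reaction, t₁/₂ = ln(2)/k
Step 2: t₁/₂ = ln(2)/0.309
Step 3: t₁/₂ = 0.6931/0.309 = 2.243 s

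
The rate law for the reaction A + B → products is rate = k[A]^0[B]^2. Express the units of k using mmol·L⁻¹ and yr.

(mmol·L⁻¹)⁻¹·yr⁻¹

Step 1: Overall order = 0 + 2 = 2.
Step 2: rate has units mmol·L⁻¹·yr⁻¹; [A]^0[B]^2 has units (mmol·L⁻¹)^2.
Step 3: k = rate/([A]^0[B]^2), so units of k = (mmol·L⁻¹)^(1-2)·yr⁻¹ = (mmol·L⁻¹)⁻¹·yr⁻¹.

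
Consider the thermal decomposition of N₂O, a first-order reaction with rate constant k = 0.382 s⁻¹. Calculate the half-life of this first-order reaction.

1.815 s

Step 1: For a first-order reaction, t₁/₂ = ln(2)/k
Step 2: t₁/₂ = ln(2)/0.382
Step 3: t₁/₂ = 0.6931/0.382 = 1.815 s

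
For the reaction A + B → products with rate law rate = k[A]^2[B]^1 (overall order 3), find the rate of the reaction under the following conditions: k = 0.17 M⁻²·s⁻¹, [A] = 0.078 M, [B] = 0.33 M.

0.0003413 M/s

Step 1: The rate law is rate = k[A]^2[B]^1, overall order = 2+1 = 3
Step 2: Substitute values: rate = 0.17 × (0.078)^2 × (0.33)^1
Step 3: rate = 0.17 × 0.006084 × 0.33 = 0.000341312 M/s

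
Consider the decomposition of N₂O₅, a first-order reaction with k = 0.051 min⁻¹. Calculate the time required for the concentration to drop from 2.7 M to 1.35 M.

13.59 min

Step 1: For first-order: t = ln([N₂O₅]₀/[N₂O₅])/k
Step 2: t = ln(2.7/1.35)/0.051
Step 3: t = ln(2)/0.051
Step 4: t = 0.6931/0.051 = 13.59 min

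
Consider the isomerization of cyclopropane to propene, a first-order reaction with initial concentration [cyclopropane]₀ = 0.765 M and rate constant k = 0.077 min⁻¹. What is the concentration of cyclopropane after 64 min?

0.005539 M

Step 1: For a first-order reaction: [cyclopropane] = [cyclopropane]₀ × e^(-kt)
Step 2: [cyclopropane] = 0.765 × e^(-0.077 × 64)
Step 3: [cyclopropane] = 0.765 × e^(-4.928)
Step 4: [cyclopropane] = 0.765 × 0.00724097 = 0.005539 M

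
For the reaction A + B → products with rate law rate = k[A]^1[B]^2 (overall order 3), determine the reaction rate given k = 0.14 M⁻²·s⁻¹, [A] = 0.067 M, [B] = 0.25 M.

0.0005863 M/s

Step 1: The rate law is rate = k[A]^1[B]^2, overall order = 1+2 = 3
Step 2: Substitute values: rate = 0.14 × (0.067)^1 × (0.25)^2
Step 3: rate = 0.14 × 0.067 × 0.0625 = 0.00058625 M/s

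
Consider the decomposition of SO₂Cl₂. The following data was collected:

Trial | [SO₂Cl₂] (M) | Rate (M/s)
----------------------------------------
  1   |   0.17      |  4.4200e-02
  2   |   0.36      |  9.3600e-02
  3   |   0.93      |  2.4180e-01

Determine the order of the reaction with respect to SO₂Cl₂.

first order (1)

Step 1: Compare trials to find order n where rate₂/rate₁ = ([SO₂Cl₂]₂/[SO₂Cl₂]₁)^n
Step 2: rate₂/rate₁ = 9.3600e-02/4.4200e-02 = 2.118
Step 3: [SO₂Cl₂]₂/[SO₂Cl₂]₁ = 0.36/0.17 = 2.118
Step 4: n = ln(2.118)/ln(2.118) = 1.00 ≈ 1
Step 5: The reaction is first order in SO₂Cl₂.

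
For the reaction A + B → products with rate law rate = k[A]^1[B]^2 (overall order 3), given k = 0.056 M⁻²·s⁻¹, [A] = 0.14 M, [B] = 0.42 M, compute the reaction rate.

0.001383 M/s

Step 1: The rate law is rate = k[A]^1[B]^2, overall order = 1+2 = 3
Step 2: Substitute values: rate = 0.056 × (0.14)^1 × (0.42)^2
Step 3: rate = 0.056 × 0.14 × 0.1764 = 0.00138298 M/s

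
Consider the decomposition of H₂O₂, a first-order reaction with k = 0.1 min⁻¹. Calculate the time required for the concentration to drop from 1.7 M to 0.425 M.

13.86 min

Step 1: For first-order: t = ln([H₂O₂]₀/[H₂O₂])/k
Step 2: t = ln(1.7/0.425)/0.1
Step 3: t = ln(4)/0.1
Step 4: t = 1.386/0.1 = 13.86 min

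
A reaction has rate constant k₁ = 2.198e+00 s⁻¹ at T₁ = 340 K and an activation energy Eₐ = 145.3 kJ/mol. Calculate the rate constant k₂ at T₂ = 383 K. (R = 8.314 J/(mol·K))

7.052e+02 s⁻¹

Step 1: Use the two-temperature Arrhenius form: ln(k₂/k₁) = -Eₐ/R × (1/T₂ - 1/T₁)
Step 2: Convert Eₐ to J/mol: 145.3 kJ/mol = 145300 J/mol
Step 3: 1/T₂ - 1/T₁ = 1/383 - 1/340 = -3.302104e-04 K⁻¹
Step 4: ln(k₂/k₁) = -145300/8.314 × -3.302104e-04 = 5.77094
Step 5: k₂ = k₁ × exp(5.77094) = 2.198e+00 × 3.20839e+02 = 7.052e+02 s⁻¹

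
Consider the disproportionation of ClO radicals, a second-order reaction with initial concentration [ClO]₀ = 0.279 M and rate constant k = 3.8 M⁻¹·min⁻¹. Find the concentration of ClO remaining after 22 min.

0.01147 M

Step 1: For a second-order reaction: 1/[ClO] = 1/[ClO]₀ + kt
Step 2: 1/[ClO] = 1/0.279 + 3.8 × 22
Step 3: 1/[ClO] = 3.584 + 83.6 = 87.18
Step 4: [ClO] = 1/87.18 = 0.01147 M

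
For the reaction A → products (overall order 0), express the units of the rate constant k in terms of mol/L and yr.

mol/L·yr⁻¹

Step 1: For overall order n, rate = k × (concentration)^n.
Step 2: Rate has units mol/L·yr⁻¹; concentration term has units (mol/L)^0.
Step 3: k = rate / (concentration)^n, so units of k = (mol/L)^(1-0)·yr⁻¹ = mol/L·yr⁻¹.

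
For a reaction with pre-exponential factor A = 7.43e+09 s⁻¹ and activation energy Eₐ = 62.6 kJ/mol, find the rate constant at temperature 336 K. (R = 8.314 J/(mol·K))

1.38e+00 s⁻¹

Step 1: Use the Arrhenius equation: k = A × exp(-Eₐ/RT)
Step 2: Convert Eₐ to J/mol: 62.6 kJ/mol = 62600 J/mol
Step 3: Calculate the exponent: -Eₐ/(RT) = -62600/(8.314 × 336) = -22.40913
Step 4: k = 7.43e+09 × exp(-22.40913)
Step 5: k = 7.43e+09 × 1.85284e-10 = 1.3767e+00 s⁻¹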